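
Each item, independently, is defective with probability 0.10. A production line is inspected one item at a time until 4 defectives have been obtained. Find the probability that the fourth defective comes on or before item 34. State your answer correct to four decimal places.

0.4462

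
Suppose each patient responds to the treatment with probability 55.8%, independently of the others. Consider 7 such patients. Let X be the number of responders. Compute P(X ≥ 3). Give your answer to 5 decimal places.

X ~ Binomial(7, 0.558); P(X ≥ 3) = Σ C(7,k) p^k (1−p)^(7−k) over k:
  k=3: C(7,3)·0.558^3·0.442^4 = 0.2320918
  k=4: C(7,4)·0.558^4·0.442^3 = 0.2930027
  k=5: C(7,5)·0.558^5·0.442^2 = 0.2219396
  k=6: C(7,6)·0.558^6·0.442^1 = 0.0933954
  k=7: C(7,7)·0.558^7·0.442^0 = 0.0168438
Total = 0.8572733

0.85727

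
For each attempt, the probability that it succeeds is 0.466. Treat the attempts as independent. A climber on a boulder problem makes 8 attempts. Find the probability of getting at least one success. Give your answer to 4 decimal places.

0.9934

P(at least one) = 1 − P(none) = 1 − (1 − 0.466)^8
= 1 − 0.006612 = 0.993388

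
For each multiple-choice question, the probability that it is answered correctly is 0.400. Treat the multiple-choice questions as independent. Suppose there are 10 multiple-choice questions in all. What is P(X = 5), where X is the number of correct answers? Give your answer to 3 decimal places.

X ~ Binomial(n=10, p=0.40).
P(X=5) = C(10,5) · p^5 · (1−p)^5
= 252 · 0.01024 · 0.07776 = 0.20066

0.201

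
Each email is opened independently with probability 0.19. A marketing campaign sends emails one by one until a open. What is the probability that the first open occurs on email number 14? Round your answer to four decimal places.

Geometric (trials to first success), p = 0.19.
P(Y = 14) = (1−p)^13 · p = 0.064611 · 0.19 = 0.012276

0.0123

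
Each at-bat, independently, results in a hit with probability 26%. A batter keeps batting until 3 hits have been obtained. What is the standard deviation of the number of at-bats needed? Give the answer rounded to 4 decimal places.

5.7306

Y = total at-bats until the third success; negative binomial with r=3, p=0.26.
SD(Y) = √[r(1−p)/p²] = √(32.840237) = 5.730640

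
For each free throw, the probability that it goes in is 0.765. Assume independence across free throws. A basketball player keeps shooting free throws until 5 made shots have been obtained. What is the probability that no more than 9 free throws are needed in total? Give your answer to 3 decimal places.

0.962

Finishing within 9 free throws ⇔ at least 5 successes in the first 9. With X ~ Binomial(9, 0.765), P(Y ≤ 9) = 1 − P(X ≤ 4).
  k=0: C(9,0)·0.765^0·0.235^9 = 0.00000
  k=1: C(9,1)·0.765^1·0.235^8 = 0.00006
  k=2: C(9,2)·0.765^2·0.235^7 = 0.00083
  k=3: C(9,3)·0.765^3·0.235^6 = 0.00633
  k=4: C(9,4)·0.765^4·0.235^5 = 0.03093
1 − 0.03816 = 0.96184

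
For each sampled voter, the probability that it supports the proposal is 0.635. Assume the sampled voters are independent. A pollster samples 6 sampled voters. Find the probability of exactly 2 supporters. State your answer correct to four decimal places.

X ~ Binomial(n=6, p=0.635).
P(X=2) = C(6,2) · p^2 · (1−p)^4
= 15 · 0.40323 · 0.017749 = 0.107352

0.1074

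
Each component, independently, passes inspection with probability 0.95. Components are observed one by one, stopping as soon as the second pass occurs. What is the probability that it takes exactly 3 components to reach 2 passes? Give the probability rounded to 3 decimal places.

0.090

Y = trial on which the second success occurs; negative binomial, r=2, p=0.95.
P(Y=3) = C(2,1) · p^2 · (1−p)^1
= 2 · 0.9025 · 0.05 = 0.09025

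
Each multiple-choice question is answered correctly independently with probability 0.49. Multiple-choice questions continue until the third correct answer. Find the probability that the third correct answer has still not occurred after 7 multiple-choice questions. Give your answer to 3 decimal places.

0.243

Needing more than 7 multiple-choice questions ⇔ fewer than 3 successes in the first 7. With X ~ Binomial(7, 0.49), P(Y > 7) = P(X ≤ 2).
  k=0: C(7,0)·0.49^0·0.51^7 = 0.00897
  k=1: C(7,1)·0.49^1·0.51^6 = 0.06036
  k=2: C(7,2)·0.49^2·0.51^5 = 0.17397
P(X ≤ 2) = 0.24329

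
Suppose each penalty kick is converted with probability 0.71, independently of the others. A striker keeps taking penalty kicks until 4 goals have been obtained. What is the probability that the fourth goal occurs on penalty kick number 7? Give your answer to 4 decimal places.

0.1240

Y = trial on which the fourth success occurs; negative binomial, r=4, p=0.71.
P(Y=7) = C(6,3) · p^4 · (1−p)^3
= 20 · 0.25412 · 0.024389 = 0.123953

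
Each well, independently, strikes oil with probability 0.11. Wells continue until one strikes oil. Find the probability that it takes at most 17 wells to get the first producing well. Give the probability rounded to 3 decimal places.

Y = number of wells to the first success; geometric, p = 0.11.
P(Y ≤ 17) = 1 − (1−p)^17 = 1 − 0.13792 = 0.86208

0.862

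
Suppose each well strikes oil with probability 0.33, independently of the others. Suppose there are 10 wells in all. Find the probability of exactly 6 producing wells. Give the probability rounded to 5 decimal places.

0.05465

X ~ Binomial(n=10, p=0.33).
P(X=6) = C(10,6) · p^6 · (1−p)^4
= 210 · 0.0012915 · 0.20151 = 0.0546515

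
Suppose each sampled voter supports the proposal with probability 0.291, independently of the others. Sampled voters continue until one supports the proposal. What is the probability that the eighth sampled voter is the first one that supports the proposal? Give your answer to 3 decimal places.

Geometric (trials to first success), p = 0.291.
P(Y = 8) = (1−p)^7 · p = 0.090058 · 0.291 = 0.02621

0.026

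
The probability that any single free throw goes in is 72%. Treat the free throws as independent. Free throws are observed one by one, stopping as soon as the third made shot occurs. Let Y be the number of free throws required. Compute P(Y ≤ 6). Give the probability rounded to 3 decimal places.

Finishing within 6 free throws ⇔ at least 3 successes in the first 6. With X ~ Binomial(6, 0.72), P(Y ≤ 6) = 1 − P(X ≤ 2).
  k=0: C(6,0)·0.72^0·0.28^6 = 0.00048
  k=1: C(6,1)·0.72^1·0.28^5 = 0.00743
  k=2: C(6,2)·0.72^2·0.28^4 = 0.04780
1 − 0.05571 = 0.94429

0.944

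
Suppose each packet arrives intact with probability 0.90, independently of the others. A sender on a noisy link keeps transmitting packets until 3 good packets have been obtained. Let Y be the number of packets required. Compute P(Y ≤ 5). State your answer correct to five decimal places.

Finishing within 5 packets ⇔ at least 3 successes in the first 5. With X ~ Binomial(5, 0.90), P(Y ≤ 5) = 1 − P(X ≤ 2).
  k=0: C(5,0)·0.90^0·0.10^5 = 0.0000100
  k=1: C(5,1)·0.90^1·0.10^4 = 0.0004500
  k=2: C(5,2)·0.90^2·0.10^3 = 0.0081000
1 − 0.0085600 = 0.9914400

0.99144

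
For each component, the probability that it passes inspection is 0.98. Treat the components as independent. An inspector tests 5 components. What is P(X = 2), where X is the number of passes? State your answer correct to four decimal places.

0.0001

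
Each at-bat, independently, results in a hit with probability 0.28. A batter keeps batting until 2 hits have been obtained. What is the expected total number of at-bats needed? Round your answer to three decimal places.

7.143

Y = total at-bats until the second success; negative binomial with r=2, p=0.28.
E[Y] = r / p = 2 / 0.28 = 7.14286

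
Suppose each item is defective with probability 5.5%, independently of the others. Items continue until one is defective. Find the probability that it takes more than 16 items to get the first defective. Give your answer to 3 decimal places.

Y = number of items to the first success; geometric, p = 0.055.
P(Y > 16) = P(first 16 all fail) = (1−p)^16 = 0.40449

0.404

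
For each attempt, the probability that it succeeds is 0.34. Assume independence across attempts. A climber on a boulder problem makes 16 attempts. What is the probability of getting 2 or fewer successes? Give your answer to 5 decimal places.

X ~ Binomial(16, 0.34); P(X ≤ 2) = Σ C(16,k) p^k (1−p)^(16−k) over k:
  k=0: C(16,0)·0.34^0·0.66^16 = 0.0012963
  k=1: C(16,1)·0.34^1·0.66^15 = 0.0106846
  k=2: C(16,2)·0.34^2·0.66^14 = 0.0412814
Total = 0.0532623

0.05326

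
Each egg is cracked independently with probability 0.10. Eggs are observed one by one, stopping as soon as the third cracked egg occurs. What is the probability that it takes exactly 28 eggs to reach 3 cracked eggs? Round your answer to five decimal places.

0.02520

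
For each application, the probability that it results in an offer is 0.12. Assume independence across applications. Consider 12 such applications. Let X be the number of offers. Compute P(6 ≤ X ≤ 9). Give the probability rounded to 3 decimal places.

0.001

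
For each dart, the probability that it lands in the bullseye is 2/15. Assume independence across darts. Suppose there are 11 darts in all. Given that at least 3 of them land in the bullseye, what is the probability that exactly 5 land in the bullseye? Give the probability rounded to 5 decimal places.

0.04784

X ~ Binomial(11, 0.133333). Want P(X=5 | X≥3) = P(X=5) / P(X≥3).
P(X=5) = C(11,5)·0.133333^5·0.866667^6 = 0.0082499
P(X≥3) = 1 − 0.2071920 − 0.3506327 − 0.2697174 = 0.1724579
Ratio = 0.0082499 / 0.1724579 = 0.0478371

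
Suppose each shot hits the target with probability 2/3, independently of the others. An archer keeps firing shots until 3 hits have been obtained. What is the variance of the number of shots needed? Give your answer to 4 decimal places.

Y = total shots until the third success; negative binomial with r=3, p=0.666667.
Var(Y) = r(1−p)/p² = 3·0.333333 / 0.666667² = 2.250000

2.2500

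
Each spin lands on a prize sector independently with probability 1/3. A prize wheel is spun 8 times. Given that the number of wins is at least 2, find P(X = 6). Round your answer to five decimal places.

X ~ Binomial(8, 0.333333). Want P(X=6 | X≥2) = P(X=6) / P(X≥2).
P(X=6) = C(8,6)·0.333333^6·0.666667^2 = 0.0170706
P(X≥2) = 1 − 0.0390184 − 0.1560738 = 0.8049078
Ratio = 0.0170706 / 0.8049078 = 0.0212081

0.02121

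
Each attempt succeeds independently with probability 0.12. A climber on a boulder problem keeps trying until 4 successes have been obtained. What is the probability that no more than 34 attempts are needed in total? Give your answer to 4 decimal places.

Finishing within 34 attempts ⇔ at least 4 successes in the first 34. With X ~ Binomial(34, 0.12), P(Y ≤ 34) = 1 − P(X ≤ 3).
  k=0: C(34,0)·0.12^0·0.88^34 = 0.012954
  k=1: C(34,1)·0.12^1·0.88^33 = 0.060060
  k=2: C(34,2)·0.12^2·0.88^32 = 0.135136
  k=3: C(34,3)·0.12^3·0.88^31 = 0.196561
1 − 0.404712 = 0.595288

0.5953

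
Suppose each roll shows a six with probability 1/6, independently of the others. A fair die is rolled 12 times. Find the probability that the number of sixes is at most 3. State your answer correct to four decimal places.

0.8748

X ~ Binomial(12, 0.166667); P(X ≤ 3) = Σ C(12,k) p^k (1−p)^(12−k) over k:
  k=0: C(12,0)·0.166667^0·0.833333^12 = 0.112157
  k=1: C(12,1)·0.166667^1·0.833333^11 = 0.269176
  k=2: C(12,2)·0.166667^2·0.833333^10 = 0.296094
  k=3: C(12,3)·0.166667^3·0.833333^9 = 0.197396
Total = 0.874822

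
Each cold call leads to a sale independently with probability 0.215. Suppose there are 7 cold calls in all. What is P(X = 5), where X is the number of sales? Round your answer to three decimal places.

0.006

X ~ Binomial(n=7, p=0.215).
P(X=5) = C(7,5) · p^5 · (1−p)^2
= 21 · 0.0004594 · 0.61623 = 0.00594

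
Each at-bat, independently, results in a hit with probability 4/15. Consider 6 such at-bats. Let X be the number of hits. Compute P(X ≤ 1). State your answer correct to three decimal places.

0.495

X ~ Binomial(6, 0.266667); P(X ≤ 1) = Σ C(6,k) p^k (1−p)^(6−k) over k:
  k=0: C(6,0)·0.266667^0·0.733333^6 = 0.15553
  k=1: C(6,1)·0.266667^1·0.733333^5 = 0.33933
Total = 0.49486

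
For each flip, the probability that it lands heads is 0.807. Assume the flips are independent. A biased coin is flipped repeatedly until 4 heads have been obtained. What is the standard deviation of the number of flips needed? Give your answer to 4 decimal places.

1.0888

Y = total flips until the fourth success; negative binomial with r=4, p=0.807.
SD(Y) = √[r(1−p)/p²] = √(1.185414) = 1.088767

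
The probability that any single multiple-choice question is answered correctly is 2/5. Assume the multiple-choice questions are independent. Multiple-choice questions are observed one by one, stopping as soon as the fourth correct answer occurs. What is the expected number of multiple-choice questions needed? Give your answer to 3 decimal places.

10.000

Y = total multiple-choice questions until the fourth success; negative binomial with r=4, p=0.40.
E[Y] = r / p = 4 / 0.40 = 10.00000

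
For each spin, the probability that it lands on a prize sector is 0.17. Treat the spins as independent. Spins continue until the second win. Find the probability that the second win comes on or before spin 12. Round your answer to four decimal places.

0.6304

Finishing within 12 spins ⇔ at least 2 successes in the first 12. With X ~ Binomial(12, 0.17), P(Y ≤ 12) = 1 − P(X ≤ 1).
  k=0: C(12,0)·0.17^0·0.83^12 = 0.106890
  k=1: C(12,1)·0.17^1·0.83^11 = 0.262718
1 − 0.369608 = 0.630392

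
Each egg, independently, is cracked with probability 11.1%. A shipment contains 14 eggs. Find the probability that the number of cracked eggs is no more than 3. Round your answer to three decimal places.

X ~ Binomial(14, 0.111); P(X ≤ 3) = Σ C(14,k) p^k (1−p)^(14−k) over k:
  k=0: C(14,0)·0.111^0·0.889^14 = 0.19259
  k=1: C(14,1)·0.111^1·0.889^13 = 0.33665
  k=2: C(14,2)·0.111^2·0.889^12 = 0.27322
  k=3: C(14,3)·0.111^3·0.889^11 = 0.13646
Total = 0.93890

0.939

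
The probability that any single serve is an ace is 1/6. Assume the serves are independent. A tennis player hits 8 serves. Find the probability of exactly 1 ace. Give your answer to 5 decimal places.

0.37211

X ~ Binomial(n=8, p=0.166667).
P(X=1) = C(8,1) · p^1 · (1−p)^7
= 8 · 0.16667 · 0.27908 = 0.3721089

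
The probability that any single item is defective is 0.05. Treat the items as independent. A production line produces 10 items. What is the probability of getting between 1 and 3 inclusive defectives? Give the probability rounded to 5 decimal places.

0.40023

X ~ Binomial(10, 0.05); P(1 ≤ X ≤ 3) = Σ C(10,k) p^k (1−p)^(10−k) over k:
  k=1: C(10,1)·0.05^1·0.95^9 = 0.3151247
  k=2: C(10,2)·0.05^2·0.95^8 = 0.0746348
  k=3: C(10,3)·0.05^3·0.95^7 = 0.0104751
Total = 0.4002346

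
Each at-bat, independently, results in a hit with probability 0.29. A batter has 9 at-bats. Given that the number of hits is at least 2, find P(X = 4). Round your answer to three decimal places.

0.205

X ~ Binomial(9, 0.29). Want P(X=4 | X≥2) = P(X=4) / P(X≥2).
P(X=4) = C(9,4)·0.29^4·0.71^5 = 0.16079
P(X≥2) = 1 − 0.04585 − 0.16854 = 0.78561
Ratio = 0.16079 / 0.78561 = 0.20467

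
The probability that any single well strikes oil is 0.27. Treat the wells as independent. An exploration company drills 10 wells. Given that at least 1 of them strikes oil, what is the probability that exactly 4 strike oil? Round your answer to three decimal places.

X ~ Binomial(10, 0.27). Want P(X=4 | X≥1) = P(X=4) / P(X≥1).
P(X=4) = C(10,4)·0.27^4·0.73^6 = 0.16889
P(X≥1) = 1 − 0.04298 = 0.95702
Ratio = 0.16889 / 0.95702 = 0.17648

0.176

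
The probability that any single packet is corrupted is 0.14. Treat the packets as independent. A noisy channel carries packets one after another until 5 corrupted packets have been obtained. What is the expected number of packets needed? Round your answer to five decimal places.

35.71429

Y = total packets until the fifth success; negative binomial with r=5, p=0.14.
E[Y] = r / p = 5 / 0.14 = 35.7142857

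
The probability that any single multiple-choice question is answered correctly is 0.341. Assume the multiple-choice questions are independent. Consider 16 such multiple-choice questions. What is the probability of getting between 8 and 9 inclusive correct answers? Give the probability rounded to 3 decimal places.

0.122

X ~ Binomial(16, 0.341); P(8 ≤ X ≤ 9) = Σ C(16,k) p^k (1−p)^(16−k) over k:
  k=8: C(16,8)·0.341^8·0.659^8 = 0.08369
  k=9: C(16,9)·0.341^9·0.659^7 = 0.03850
Total = 0.12219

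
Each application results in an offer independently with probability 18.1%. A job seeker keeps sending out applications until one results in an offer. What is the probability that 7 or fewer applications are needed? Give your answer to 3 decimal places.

Y = number of applications to the first success; geometric, p = 0.181.
P(Y ≤ 7) = 1 − (1−p)^7 = 1 − 0.24717 = 0.75283

0.753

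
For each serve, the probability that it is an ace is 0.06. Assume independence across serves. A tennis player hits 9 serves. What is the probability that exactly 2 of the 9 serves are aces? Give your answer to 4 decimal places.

X ~ Binomial(n=9, p=0.06).
P(X=2) = C(9,2) · p^2 · (1−p)^7
= 36 · 0.0036 · 0.64848 = 0.084043

0.0840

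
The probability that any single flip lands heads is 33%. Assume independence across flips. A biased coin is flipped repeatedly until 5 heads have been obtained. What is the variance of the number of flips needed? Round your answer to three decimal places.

30.762

Y = total flips until the fifth success; negative binomial with r=5, p=0.33.
Var(Y) = r(1−p)/p² = 5·0.67 / 0.33² = 30.76217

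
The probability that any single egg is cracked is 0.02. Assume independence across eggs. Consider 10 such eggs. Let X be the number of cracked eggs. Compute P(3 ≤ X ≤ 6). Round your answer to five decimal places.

0.00086

X ~ Binomial(10, 0.02); P(3 ≤ X ≤ 6) = Σ C(10,k) p^k (1−p)^(10−k) over k:
  k=3: C(10,3)·0.02^3·0.98^7 = 0.0008334
  k=4: C(10,4)·0.02^4·0.98^6 = 0.0000298
  k=5: C(10,5)·0.02^5·0.98^5 = 0.0000007
  k=6: C(10,6)·0.02^6·0.98^4 = 0.0000000
Total = 0.0008639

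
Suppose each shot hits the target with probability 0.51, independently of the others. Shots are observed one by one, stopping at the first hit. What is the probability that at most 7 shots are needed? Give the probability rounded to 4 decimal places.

Y = number of shots to the first success; geometric, p = 0.51.
P(Y ≤ 7) = 1 − (1−p)^7 = 1 − 0.006782 = 0.993218

0.9932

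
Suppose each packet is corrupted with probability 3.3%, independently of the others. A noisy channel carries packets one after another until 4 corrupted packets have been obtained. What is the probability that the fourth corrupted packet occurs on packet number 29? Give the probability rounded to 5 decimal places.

0.00168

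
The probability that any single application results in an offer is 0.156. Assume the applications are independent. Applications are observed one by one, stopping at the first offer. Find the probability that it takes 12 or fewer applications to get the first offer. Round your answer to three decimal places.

0.869

Y = number of applications to the first success; geometric, p = 0.156.
P(Y ≤ 12) = 1 − (1−p)^12 = 1 − 0.13065 = 0.86935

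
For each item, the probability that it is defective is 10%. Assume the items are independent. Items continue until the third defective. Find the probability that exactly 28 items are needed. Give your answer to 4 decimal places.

Y = trial on which the third success occurs; negative binomial, r=3, p=0.10.
P(Y=28) = C(27,2) · p^3 · (1−p)^25
= 351 · 0.001 · 0.07179 = 0.025198

0.0252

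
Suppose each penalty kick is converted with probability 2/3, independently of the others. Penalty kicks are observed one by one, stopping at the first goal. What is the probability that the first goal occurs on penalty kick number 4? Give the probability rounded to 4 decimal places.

0.0247

Geometric (trials to first success), p = 0.666667.
P(Y = 4) = (1−p)^3 · p = 0.037037 · 0.666667 = 0.024691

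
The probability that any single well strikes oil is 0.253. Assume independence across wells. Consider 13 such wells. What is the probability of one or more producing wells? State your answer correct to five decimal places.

P(at least one) = 1 − P(none) = 1 − (1 − 0.253)^13
= 1 − 0.0225511 = 0.9774489

0.97745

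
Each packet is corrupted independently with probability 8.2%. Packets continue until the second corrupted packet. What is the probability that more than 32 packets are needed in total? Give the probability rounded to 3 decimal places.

0.250

Needing more than 32 packets ⇔ fewer than 2 successes in the first 32. With X ~ Binomial(32, 0.082), P(Y > 32) = P(X ≤ 1).
  k=0: C(32,0)·0.082^0·0.918^32 = 0.06471
  k=1: C(32,1)·0.082^1·0.918^31 = 0.18496
P(X ≤ 1) = 0.24967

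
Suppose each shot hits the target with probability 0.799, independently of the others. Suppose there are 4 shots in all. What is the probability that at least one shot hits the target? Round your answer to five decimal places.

0.99837

P(at least one) = 1 − P(none) = 1 − (1 − 0.799)^4
= 1 − 0.0016322 = 0.9983678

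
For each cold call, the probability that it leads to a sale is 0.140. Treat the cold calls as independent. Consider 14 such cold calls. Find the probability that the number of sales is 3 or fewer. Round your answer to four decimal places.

0.8790

X ~ Binomial(14, 0.14); P(X ≤ 3) = Σ C(14,k) p^k (1−p)^(14−k) over k:
  k=0: C(14,0)·0.14^0·0.86^14 = 0.121054
  k=1: C(14,1)·0.14^1·0.86^13 = 0.275890
  k=2: C(14,2)·0.14^2·0.86^12 = 0.291930
  k=3: C(14,3)·0.14^3·0.86^11 = 0.190094
Total = 0.878968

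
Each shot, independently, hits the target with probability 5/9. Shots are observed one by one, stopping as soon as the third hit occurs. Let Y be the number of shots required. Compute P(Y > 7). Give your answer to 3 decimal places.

0.146

Needing more than 7 shots ⇔ fewer than 3 successes in the first 7. With X ~ Binomial(7, 0.555556), P(Y > 7) = P(X ≤ 2).
  k=0: C(7,0)·0.555556^0·0.444444^7 = 0.00343
  k=1: C(7,1)·0.555556^1·0.444444^6 = 0.02997
  k=2: C(7,2)·0.555556^2·0.444444^5 = 0.11240
P(X ≤ 2) = 0.14580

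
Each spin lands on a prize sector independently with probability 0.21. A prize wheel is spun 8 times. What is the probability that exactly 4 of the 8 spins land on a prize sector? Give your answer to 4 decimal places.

0.0530

X ~ Binomial(n=8, p=0.21).
P(X=4) = C(8,4) · p^4 · (1−p)^4
= 70 · 0.0019448 · 0.3895 = 0.053025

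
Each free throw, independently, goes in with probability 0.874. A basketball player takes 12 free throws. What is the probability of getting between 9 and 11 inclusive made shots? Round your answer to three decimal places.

X ~ Binomial(12, 0.874); P(9 ≤ X ≤ 11) = Σ C(12,k) p^k (1−p)^(12−k) over k:
  k=9: C(12,9)·0.874^9·0.126^3 = 0.13096
  k=10: C(12,10)·0.874^10·0.126^2 = 0.27252
  k=11: C(12,11)·0.874^11·0.126^1 = 0.34370
Total = 0.74718

0.747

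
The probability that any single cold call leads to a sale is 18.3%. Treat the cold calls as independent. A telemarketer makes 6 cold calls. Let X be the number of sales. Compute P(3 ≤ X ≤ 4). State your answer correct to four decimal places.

0.0781

X ~ Binomial(6, 0.183); P(3 ≤ X ≤ 4) = Σ C(6,k) p^k (1−p)^(6−k) over k:
  k=3: C(6,3)·0.183^3·0.817^3 = 0.066842
  k=4: C(6,4)·0.183^4·0.817^2 = 0.011229
Total = 0.078071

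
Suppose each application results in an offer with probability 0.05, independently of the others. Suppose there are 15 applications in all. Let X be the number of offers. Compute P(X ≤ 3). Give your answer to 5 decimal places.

X ~ Binomial(15, 0.05); P(X ≤ 3) = Σ C(15,k) p^k (1−p)^(15−k) over k:
  k=0: C(15,0)·0.05^0·0.95^15 = 0.4632912
  k=1: C(15,1)·0.05^1·0.95^14 = 0.3657562
  k=2: C(15,2)·0.05^2·0.95^13 = 0.1347523
  k=3: C(15,3)·0.05^3·0.95^12 = 0.0307330
Total = 0.9945327

0.99453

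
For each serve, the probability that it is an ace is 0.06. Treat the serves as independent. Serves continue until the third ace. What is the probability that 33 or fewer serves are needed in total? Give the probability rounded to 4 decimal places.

Finishing within 33 serves ⇔ at least 3 successes in the first 33. With X ~ Binomial(33, 0.06), P(Y ≤ 33) = 1 − P(X ≤ 2).
  k=0: C(33,0)·0.06^0·0.94^33 = 0.129783
  k=1: C(33,1)·0.06^1·0.94^32 = 0.273374
  k=2: C(33,2)·0.06^2·0.94^31 = 0.279190
1 − 0.682347 = 0.317653

0.3177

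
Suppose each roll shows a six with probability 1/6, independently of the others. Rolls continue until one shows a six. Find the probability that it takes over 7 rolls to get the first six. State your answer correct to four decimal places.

0.2791

Y = number of rolls to the first success; geometric, p = 0.166667.
P(Y > 7) = P(first 7 all fail) = (1−p)^7 = 0.279082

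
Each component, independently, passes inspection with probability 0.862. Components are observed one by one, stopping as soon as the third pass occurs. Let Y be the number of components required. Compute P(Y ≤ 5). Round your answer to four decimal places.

Finishing within 5 components ⇔ at least 3 successes in the first 5. With X ~ Binomial(5, 0.862), P(Y ≤ 5) = 1 − P(X ≤ 2).
  k=0: C(5,0)·0.862^0·0.138^5 = 0.000050
  k=1: C(5,1)·0.862^1·0.138^4 = 0.001563
  k=2: C(5,2)·0.862^2·0.138^3 = 0.019528
1 − 0.021141 = 0.978859

0.9789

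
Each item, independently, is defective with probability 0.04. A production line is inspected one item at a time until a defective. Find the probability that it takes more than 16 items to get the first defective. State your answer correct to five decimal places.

0.52040

Y = number of items to the first success; geometric, p = 0.04.
P(Y > 16) = P(first 16 all fail) = (1−p)^16 = 0.5204029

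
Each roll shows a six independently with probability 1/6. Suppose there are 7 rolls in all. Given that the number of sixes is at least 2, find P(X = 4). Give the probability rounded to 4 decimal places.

0.0473

X ~ Binomial(7, 0.166667). Want P(X=4 | X≥2) = P(X=4) / P(X≥2).
P(X=4) = C(7,4)·0.166667^4·0.833333^3 = 0.015629
P(X≥2) = 1 − 0.279082 − 0.390714 = 0.330204
Ratio = 0.015629 / 0.330204 = 0.047330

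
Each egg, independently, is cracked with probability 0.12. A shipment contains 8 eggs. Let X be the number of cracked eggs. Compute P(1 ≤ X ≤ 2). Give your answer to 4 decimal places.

X ~ Binomial(8, 0.12); P(1 ≤ X ≤ 2) = Σ C(8,k) p^k (1−p)^(8−k) over k:
  k=1: C(8,1)·0.12^1·0.88^7 = 0.392329
  k=2: C(8,2)·0.12^2·0.88^6 = 0.187248
Total = 0.579576

0.5796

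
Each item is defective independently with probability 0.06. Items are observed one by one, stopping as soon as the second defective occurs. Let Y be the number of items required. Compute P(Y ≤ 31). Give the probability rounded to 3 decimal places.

Finishing within 31 items ⇔ at least 2 successes in the first 31. With X ~ Binomial(31, 0.06), P(Y ≤ 31) = 1 − P(X ≤ 1).
  k=0: C(31,0)·0.06^0·0.94^31 = 0.14688
  k=1: C(31,1)·0.06^1·0.94^30 = 0.29064
1 − 0.43752 = 0.56248

0.562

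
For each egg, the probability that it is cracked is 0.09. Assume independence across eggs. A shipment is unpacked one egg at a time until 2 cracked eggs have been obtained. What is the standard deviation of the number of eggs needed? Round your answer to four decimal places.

Y = total eggs until the second success; negative binomial with r=2, p=0.09.
SD(Y) = √[r(1−p)/p²] = √(224.691358) = 14.989708

14.9897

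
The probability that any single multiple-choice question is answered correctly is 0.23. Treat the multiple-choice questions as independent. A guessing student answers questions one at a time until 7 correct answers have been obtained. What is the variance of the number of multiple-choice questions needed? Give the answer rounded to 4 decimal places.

Y = total multiple-choice questions until the seventh success; negative binomial with r=7, p=0.23.
Var(Y) = r(1−p)/p² = 7·0.77 / 0.23² = 101.890359

101.8904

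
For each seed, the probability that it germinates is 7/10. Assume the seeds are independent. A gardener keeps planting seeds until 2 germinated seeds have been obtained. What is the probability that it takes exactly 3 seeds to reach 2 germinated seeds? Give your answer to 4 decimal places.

Y = trial on which the second success occurs; negative binomial, r=2, p=0.70.
P(Y=3) = C(2,1) · p^2 · (1−p)^1
= 2 · 0.49 · 0.3 = 0.294000

0.2940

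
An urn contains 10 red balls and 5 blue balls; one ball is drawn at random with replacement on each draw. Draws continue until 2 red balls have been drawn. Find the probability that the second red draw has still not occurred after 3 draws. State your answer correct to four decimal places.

Needing more than 3 draws ⇔ fewer than 2 successes in the first 3. With X ~ Binomial(3, 0.666667), P(Y > 3) = P(X ≤ 1).
  k=0: C(3,0)·0.666667^0·0.333333^3 = 0.037037
  k=1: C(3,1)·0.666667^1·0.333333^2 = 0.222222
P(X ≤ 1) = 0.259259

0.2593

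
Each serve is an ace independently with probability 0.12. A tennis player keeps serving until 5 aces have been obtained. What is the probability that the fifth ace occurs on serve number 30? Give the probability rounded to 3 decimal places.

Y = trial on which the fifth success occurs; negative binomial, r=5, p=0.12.
P(Y=30) = C(29,4) · p^5 · (1−p)^25
= 23751 · 2.4883e-05 · 0.040932 = 0.02419

0.024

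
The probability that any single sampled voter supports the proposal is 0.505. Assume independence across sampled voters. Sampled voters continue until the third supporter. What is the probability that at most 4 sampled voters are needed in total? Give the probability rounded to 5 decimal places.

0.32004

Finishing within 4 sampled voters ⇔ at least 3 successes in the first 4. With X ~ Binomial(4, 0.505), P(Y ≤ 4) = 1 − P(X ≤ 2).
  k=0: C(4,0)·0.505^0·0.495^4 = 0.0600373
  k=1: C(4,1)·0.505^1·0.495^3 = 0.2450005
  k=2: C(4,2)·0.505^2·0.495^2 = 0.3749250
1 − 0.6799628 = 0.3200372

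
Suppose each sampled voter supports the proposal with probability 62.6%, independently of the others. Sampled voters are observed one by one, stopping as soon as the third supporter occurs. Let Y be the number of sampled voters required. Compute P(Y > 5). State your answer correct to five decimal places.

Needing more than 5 sampled voters ⇔ fewer than 3 successes in the first 5. With X ~ Binomial(5, 0.626), P(Y > 5) = P(X ≤ 2).
  k=0: C(5,0)·0.626^0·0.374^5 = 0.0073174
  k=1: C(5,1)·0.626^1·0.374^4 = 0.0612394
  k=2: C(5,2)·0.626^2·0.374^3 = 0.2050045
P(X ≤ 2) = 0.2735613

0.27356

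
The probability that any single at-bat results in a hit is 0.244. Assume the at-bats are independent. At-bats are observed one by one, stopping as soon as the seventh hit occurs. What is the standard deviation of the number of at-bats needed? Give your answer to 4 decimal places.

Y = total at-bats until the seventh success; negative binomial with r=7, p=0.244.
SD(Y) = √[r(1−p)/p²] = √(88.887396) = 9.428011

9.4280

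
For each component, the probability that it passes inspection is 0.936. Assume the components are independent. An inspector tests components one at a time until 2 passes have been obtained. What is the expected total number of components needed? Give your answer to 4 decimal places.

Y = total components until the second success; negative binomial with r=2, p=0.936.
E[Y] = r / p = 2 / 0.936 = 2.136752

2.1368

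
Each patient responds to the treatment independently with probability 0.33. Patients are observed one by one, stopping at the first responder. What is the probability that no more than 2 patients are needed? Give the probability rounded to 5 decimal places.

Y = number of patients to the first success; geometric, p = 0.33.
P(Y ≤ 2) = 1 − (1−p)^2 = 1 − 0.4489000 = 0.5511000

0.55110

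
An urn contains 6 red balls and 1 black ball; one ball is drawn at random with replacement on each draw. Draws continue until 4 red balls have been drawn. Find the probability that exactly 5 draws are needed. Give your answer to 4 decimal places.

Y = trial on which the fourth success occurs; negative binomial, r=4, p=0.857143.
P(Y=5) = C(4,3) · p^4 · (1−p)^1
= 4 · 0.53978 · 0.14286 = 0.308443

0.3084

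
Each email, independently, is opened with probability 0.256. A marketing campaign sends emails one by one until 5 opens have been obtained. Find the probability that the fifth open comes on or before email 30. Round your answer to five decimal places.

Finishing within 30 emails ⇔ at least 5 successes in the first 30. With X ~ Binomial(30, 0.256), P(Y ≤ 30) = 1 − P(X ≤ 4).
  k=0: C(30,0)·0.256^0·0.744^30 = 0.0001403
  k=1: C(30,1)·0.256^1·0.744^29 = 0.0014487
  k=2: C(30,2)·0.256^2·0.744^28 = 0.0072279
  k=3: C(30,3)·0.256^3·0.744^27 = 0.0232121
  k=4: C(30,4)·0.256^4·0.744^26 = 0.0539121
1 − 0.0859411 = 0.9140589

0.91406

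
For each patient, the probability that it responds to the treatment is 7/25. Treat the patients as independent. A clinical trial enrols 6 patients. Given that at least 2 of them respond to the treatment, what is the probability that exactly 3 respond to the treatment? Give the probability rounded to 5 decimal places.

X ~ Binomial(6, 0.28). Want P(X=3 | X≥2) = P(X=3) / P(X≥2).
P(X=3) = C(6,3)·0.28^3·0.72^3 = 0.1638708
P(X≥2) = 1 − 0.1393141 − 0.3250662 = 0.5356198
Ratio = 0.1638708 / 0.5356198 = 0.3059461

0.30595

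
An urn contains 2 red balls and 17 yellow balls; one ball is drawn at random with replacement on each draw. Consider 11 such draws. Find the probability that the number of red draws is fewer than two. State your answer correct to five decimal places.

0.67494

X ~ Binomial(11, 0.105263); P(X ≤ 1) = Σ C(11,k) p^k (1−p)^(11−k) over k:
  k=0: C(11,0)·0.105263^0·0.894737^11 = 0.2942040
  k=1: C(11,1)·0.105263^1·0.894737^10 = 0.3807345
Total = 0.6749385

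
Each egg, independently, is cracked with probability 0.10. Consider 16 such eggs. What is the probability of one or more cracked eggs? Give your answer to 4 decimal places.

P(at least one) = 1 − P(none) = 1 − (1 − 0.10)^16
= 1 − 0.185302 = 0.814698

0.8147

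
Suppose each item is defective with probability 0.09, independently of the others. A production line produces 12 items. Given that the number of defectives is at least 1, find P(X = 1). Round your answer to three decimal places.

X ~ Binomial(12, 0.09). Want P(X=1 | X≥1) = P(X=1) / P(X≥1).
P(X=1) = C(12,1)·0.09^1·0.91^11 = 0.38272
P(X≥1) = 1 − 0.32248 = 0.67752
Ratio = 0.38272 / 0.67752 = 0.56488

0.565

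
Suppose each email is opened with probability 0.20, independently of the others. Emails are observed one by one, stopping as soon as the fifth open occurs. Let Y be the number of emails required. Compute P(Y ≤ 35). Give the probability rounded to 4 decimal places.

Finishing within 35 emails ⇔ at least 5 successes in the first 35. With X ~ Binomial(35, 0.20), P(Y ≤ 35) = 1 − P(X ≤ 4).
  k=0: C(35,0)·0.20^0·0.80^35 = 0.000406
  k=1: C(35,1)·0.20^1·0.80^34 = 0.003549
  k=2: C(35,2)·0.20^2·0.80^33 = 0.015085
  k=3: C(35,3)·0.20^3·0.80^32 = 0.041484
  k=4: C(35,4)·0.20^4·0.80^31 = 0.082968
1 − 0.143492 = 0.856508

0.8565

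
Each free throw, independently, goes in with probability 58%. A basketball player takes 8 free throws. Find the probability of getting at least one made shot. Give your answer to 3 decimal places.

0.999

P(at least one) = 1 − P(none) = 1 − (1 − 0.58)^8
= 1 − 0.00097 = 0.99903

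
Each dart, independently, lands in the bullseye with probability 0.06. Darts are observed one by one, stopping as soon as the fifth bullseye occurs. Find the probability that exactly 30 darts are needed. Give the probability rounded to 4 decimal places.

0.0039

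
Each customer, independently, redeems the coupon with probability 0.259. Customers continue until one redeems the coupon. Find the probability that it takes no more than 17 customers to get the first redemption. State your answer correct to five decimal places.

0.99388

Y = number of customers to the first success; geometric, p = 0.259.
P(Y ≤ 17) = 1 − (1−p)^17 = 1 − 0.0061222 = 0.9938778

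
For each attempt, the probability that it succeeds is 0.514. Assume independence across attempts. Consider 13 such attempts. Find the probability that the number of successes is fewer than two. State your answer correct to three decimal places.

0.001

X ~ Binomial(13, 0.514); P(X ≤ 1) = Σ C(13,k) p^k (1−p)^(13−k) over k:
  k=0: C(13,0)·0.514^0·0.486^13 = 0.00008
  k=1: C(13,1)·0.514^1·0.486^12 = 0.00116
Total = 0.00124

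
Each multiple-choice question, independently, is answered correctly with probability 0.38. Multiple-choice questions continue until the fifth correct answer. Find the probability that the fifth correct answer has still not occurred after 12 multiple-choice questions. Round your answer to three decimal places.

Needing more than 12 multiple-choice questions ⇔ fewer than 5 successes in the first 12. With X ~ Binomial(12, 0.38), P(Y > 12) = P(X ≤ 4).
  k=0: C(12,0)·0.38^0·0.62^12 = 0.00323
  k=1: C(12,1)·0.38^1·0.62^11 = 0.02373
  k=2: C(12,2)·0.38^2·0.62^10 = 0.07999
  k=3: C(12,3)·0.38^3·0.62^9 = 0.16342
  k=4: C(12,4)·0.38^4·0.62^8 = 0.22536
P(X ≤ 4) = 0.49572

0.496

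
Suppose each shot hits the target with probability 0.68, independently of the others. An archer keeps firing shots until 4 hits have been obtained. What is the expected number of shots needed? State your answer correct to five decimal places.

5.88235

Y = total shots until the fourth success; negative binomial with r=4, p=0.68.
E[Y] = r / p = 4 / 0.68 = 5.8823529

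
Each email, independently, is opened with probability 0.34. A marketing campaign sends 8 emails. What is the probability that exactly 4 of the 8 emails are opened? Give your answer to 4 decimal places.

0.1775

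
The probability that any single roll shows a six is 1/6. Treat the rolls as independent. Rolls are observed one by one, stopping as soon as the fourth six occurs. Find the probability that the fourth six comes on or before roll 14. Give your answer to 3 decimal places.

0.194

Finishing within 14 rolls ⇔ at least 4 successes in the first 14. With X ~ Binomial(14, 0.166667), P(Y ≤ 14) = 1 − P(X ≤ 3).
  k=0: C(14,0)·0.166667^0·0.833333^14 = 0.07789
  k=1: C(14,1)·0.166667^1·0.833333^13 = 0.21808
  k=2: C(14,2)·0.166667^2·0.833333^12 = 0.28351
  k=3: C(14,3)·0.166667^3·0.833333^11 = 0.22681
1 − 0.80628 = 0.19372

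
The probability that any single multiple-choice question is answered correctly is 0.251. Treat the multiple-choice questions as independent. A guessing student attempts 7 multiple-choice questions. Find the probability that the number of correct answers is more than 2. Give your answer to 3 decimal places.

0.246

X ~ Binomial(7, 0.251); P(X ≥ 3) = Σ C(7,k) p^k (1−p)^(7−k) over k:
  k=3: C(7,3)·0.251^3·0.749^4 = 0.17419
  k=4: C(7,4)·0.251^4·0.749^3 = 0.05837
  k=5: C(7,5)·0.251^5·0.749^2 = 0.01174
  k=6: C(7,6)·0.251^6·0.749^1 = 0.00131
  k=7: C(7,7)·0.251^7·0.749^0 = 0.00006
Total = 0.24567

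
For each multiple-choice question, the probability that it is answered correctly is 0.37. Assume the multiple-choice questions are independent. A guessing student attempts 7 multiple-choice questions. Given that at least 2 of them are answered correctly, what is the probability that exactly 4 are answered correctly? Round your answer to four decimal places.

0.2054

X ~ Binomial(7, 0.37). Want P(X=4 | X≥2) = P(X=4) / P(X≥2).
P(X=4) = C(7,4)·0.37^4·0.63^3 = 0.164020
P(X≥2) = 1 − 0.039390 − 0.161936 = 0.798674
Ratio = 0.164020 / 0.798674 = 0.205365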